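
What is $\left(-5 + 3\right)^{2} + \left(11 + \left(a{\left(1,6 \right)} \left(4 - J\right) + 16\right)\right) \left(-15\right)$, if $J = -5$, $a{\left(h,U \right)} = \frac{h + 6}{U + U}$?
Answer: $- \frac{1919}{4} \approx -479.75$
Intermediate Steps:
$a{\left(h,U \right)} = \frac{6 + h}{2 U}$
$\left(-5 + 3\right)^{2} + \left(11 + \left(a{\left(1,6 \right)} \left(4 - J\right) + 16\right)\right) \left(-15\right) = \left(-5 + 3\right)^{2} + \left(11 + \left(\frac{6 + 1}{2 \cdot 6} \left(4 - -5\right) + 16\right)\right) \left(-15\right) = \left(-2\right)^{2} + \left(11 + \left(\frac{1}{2} \cdot \frac{1}{6} \cdot 7 \left(4 + 5\right) + 16\right)\right) \left(-15\right) = 4 + \left(11 + \left(\frac{7}{12} \cdot 9 + 16\right)\right) \left(-15\right) = 4 + \left(11 + \left(\frac{21}{4} + 16\right)\right) \left(-15\right) = 4 + \left(11 + \frac{85}{4}\right) \left(-15\right) = 4 + \frac{129}{4} \left(-15\right) = 4 - \frac{1935}{4} = - \frac{1919}{4}$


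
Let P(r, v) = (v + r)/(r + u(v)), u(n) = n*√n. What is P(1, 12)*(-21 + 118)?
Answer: -1261/1727 + 30264*√3/1727 ≈ 29.622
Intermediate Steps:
u(n) = n^(3/2)
P(r, v) = (r + v)/(r + v^(3/2)) (P(r, v) = (v + r)/(r + v^(3/2)) = (r + v)/(r + v^(3/2)))
P(1, 12)*(-21 + 118) = ((1 + 12)/(1 + 12^(3/2)))*(-21 + 118) = (13/(1 + 24*√3))*97 = 1261/(1 + 24*√3)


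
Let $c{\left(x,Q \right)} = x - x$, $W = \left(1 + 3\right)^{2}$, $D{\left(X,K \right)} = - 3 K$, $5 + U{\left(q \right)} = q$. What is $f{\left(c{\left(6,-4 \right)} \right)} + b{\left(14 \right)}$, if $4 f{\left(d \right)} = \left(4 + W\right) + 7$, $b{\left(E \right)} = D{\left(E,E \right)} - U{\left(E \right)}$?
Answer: $- \frac{177}{4} \approx -44.25$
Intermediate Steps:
$U{\left(q \right)} = -5 + q$
$W = 16$ ($W = 4^{2} = 16$)
$c{\left(x,Q \right)} = 0$
$b{\left(E \right)} = 5 - 4 E$ ($b{\left(E \right)} = - 3 E - \left(-5 + E\right) = 5 - 4 E$)
$f{\left(d \right)} = \frac{27}{4}$ ($f{\left(d \right)} = \frac{\left(4 + 16\right) + 7}{4} = \frac{20 + 7}{4} = \frac{1}{4} \cdot 27 = \frac{27}{4}$)
$f{\left(c{\left(6,-4 \right)} \right)} + b{\left(14 \right)} = \frac{27}{4} + \left(5 - 56\right) = \frac{27}{4} - 51 = - \frac{177}{4}$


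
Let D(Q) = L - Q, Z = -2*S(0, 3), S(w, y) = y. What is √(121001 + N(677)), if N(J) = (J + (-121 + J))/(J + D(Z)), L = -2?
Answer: √6235153826/227 ≈ 347.85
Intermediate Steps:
Z = -6 (Z = -2*3 = -6)
D(Q) = -2 - Q
N(J) = (-121 + 2*J)/(4 + J) (N(J) = (J + (-121 + J))/(J + (-2 - 1*(-6))) = (-121 + 2*J)/(J + (-2 + 6)) = (-121 + 2*J)/(J + 4) = (-121 + 2*J)/(4 + J))
√(121001 + N(677)) = √(121001 + (-121 + 2*677)/(4 + 677)) = √(121001 + (-121 + 1354)/681) = √(121001 + (1/681)*1233) = √(121001 + 411/227) = √(27467638/227) = √6235153826/227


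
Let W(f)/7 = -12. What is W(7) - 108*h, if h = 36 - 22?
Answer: -1596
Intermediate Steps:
h = 14
W(f) = -84 (W(f) = 7*(-12) = -84)
W(7) - 108*h = -84 - 108*14 = -84 - 1512 = -1596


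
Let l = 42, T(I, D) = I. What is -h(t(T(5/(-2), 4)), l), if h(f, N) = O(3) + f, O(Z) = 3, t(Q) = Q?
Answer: -½ ≈ -0.50000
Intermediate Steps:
h(f, N) = 3 + f
-h(t(T(5/(-2), 4)), l) = -(3 + 5/(-2)) = -(3 + 5*(-½)) = -(3 - 5/2) = -1*½ = -½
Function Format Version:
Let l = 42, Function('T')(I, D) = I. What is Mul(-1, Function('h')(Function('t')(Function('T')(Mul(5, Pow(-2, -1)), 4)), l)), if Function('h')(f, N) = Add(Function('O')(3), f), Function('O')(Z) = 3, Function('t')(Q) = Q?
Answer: Rational(-1, 2) ≈ -0.50000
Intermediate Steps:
Function('h')(f, N) = Add(3, f)
Mul(-1, Function('h')(Function('t')(Function('T')(Mul(5, Pow(-2, -1)), 4)), l)) = Mul(-1, Add(3, Mul(5, Pow(-2, -1)))) = Mul(-1, Add(3, Mul(5, Rational(-1, 2)))) = Mul(-1, Add(3, Rational(-5, 2))) = Mul(-1, Rational(1, 2)) = Rational(-1, 2)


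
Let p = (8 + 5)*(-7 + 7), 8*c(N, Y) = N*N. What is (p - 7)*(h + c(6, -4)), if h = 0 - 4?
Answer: -7/2 ≈ -3.5000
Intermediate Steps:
c(N, Y) = N²/8 (c(N, Y) = (N*N)/8 = N²/8)
h = -4
p = 0 (p = 13*0 = 0)
(p - 7)*(h + c(6, -4)) = (0 - 7)*(-4 + (⅛)*6²) = -7*(-4 + (⅛)*36) = -7*(-4 + 9/2) = -7*½ = -7/2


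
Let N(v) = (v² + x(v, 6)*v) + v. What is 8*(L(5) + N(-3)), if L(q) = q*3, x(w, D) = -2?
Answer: 216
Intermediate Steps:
L(q) = 3*q
N(v) = v² - v (N(v) = (v² - 2*v) + v = v² - v)
8*(L(5) + N(-3)) = 8*(3*5 - 3*(-1 - 3)) = 8*(15 - 3*(-4)) = 8*(15 + 12) = 8*27 = 216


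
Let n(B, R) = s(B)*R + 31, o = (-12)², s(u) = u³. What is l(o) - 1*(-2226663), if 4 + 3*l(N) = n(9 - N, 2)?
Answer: 586422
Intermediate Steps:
o = 144
n(B, R) = 31 + R*B³ (n(B, R) = B³*R + 31 = R*B³ + 31 = 31 + R*B³)
l(N) = 9 + 2*(9 - N)³/3 (l(N) = -4/3 + (31 + 2*(9 - N)³)/3 = -4/3 + (31/3 + 2*(9 - N)³/3) = 9 + 2*(9 - N)³/3)
l(o) - 1*(-2226663) = (9 - 2*(-9 + 144)³/3) - 1*(-2226663) = (9 - ⅔*135³) + 2226663 = (9 - ⅔*2460375) + 2226663 = (9 - 1640250) + 2226663 = -1640241 + 2226663 = 586422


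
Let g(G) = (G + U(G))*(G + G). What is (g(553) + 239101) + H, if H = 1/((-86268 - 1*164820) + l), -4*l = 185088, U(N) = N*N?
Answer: 100827482651279/297360 ≈ 3.3908e+8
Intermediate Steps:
U(N) = N**2
l = -46272 (l = -1/4*185088 = -46272)
g(G) = 2*G*(G + G**2) (g(G) = (G + G**2)*(G + G) = (G + G**2)*(2*G) = 2*G*(G + G**2))
H = -1/297360 (H = 1/((-86268 - 1*164820) - 46272) = 1/((-86268 - 164820) - 46272) = 1/(-251088 - 46272) = 1/(-297360) = -1/297360 ≈ -3.3629e-6)
(g(553) + 239101) + H = (2*553**2*(1 + 553) + 239101) - 1/297360 = (2*305809*554 + 239101) - 1/297360 = (338836372 + 239101) - 1/297360 = 339075473 - 1/297360 = 100827482651279/297360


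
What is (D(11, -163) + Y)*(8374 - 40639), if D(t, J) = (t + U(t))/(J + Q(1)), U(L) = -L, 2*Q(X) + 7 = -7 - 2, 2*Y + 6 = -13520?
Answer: 218208195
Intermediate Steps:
Y = -6763 (Y = -3 + (1/2)*(-13520) = -3 - 6760 = -6763)
Q(X) = -8 (Q(X) = -7/2 + (-7 - 2)/2 = -7/2 + (1/2)*(-9) = -7/2 - 9/2 = -8)
D(t, J) = 0 (D(t, J) = (t - t)/(J - 8) = 0/(-8 + J) = 0)
(D(11, -163) + Y)*(8374 - 40639) = (0 - 6763)*(8374 - 40639) = -6763*(-32265) = 218208195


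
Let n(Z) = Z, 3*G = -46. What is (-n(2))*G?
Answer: 92/3 ≈ 30.667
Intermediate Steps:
G = -46/3 (G = (1/3)*(-46) = -46/3 ≈ -15.333)
(-n(2))*G = -1*2*(-46/3) = -2*(-46/3) = 92/3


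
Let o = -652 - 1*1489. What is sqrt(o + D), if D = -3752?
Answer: I*sqrt(5893) ≈ 76.766*I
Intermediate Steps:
o = -2141 (o = -652 - 1489 = -2141)
sqrt(o + D) = sqrt(-2141 - 3752) = sqrt(-5893) = I*sqrt(5893)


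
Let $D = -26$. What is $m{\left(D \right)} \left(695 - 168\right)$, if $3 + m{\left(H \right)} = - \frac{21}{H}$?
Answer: $- \frac{30039}{26} \approx -1155.3$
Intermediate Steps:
$m{\left(H \right)} = -3 - \frac{21}{H}$
$m{\left(D \right)} \left(695 - 168\right) = \left(-3 - \frac{21}{-26}\right) \left(695 - 168\right) = \left(-3 - - \frac{21}{26}\right) 527 = \left(-3 + \frac{21}{26}\right) 527 = \left(- \frac{57}{26}\right) 527 = - \frac{30039}{26}$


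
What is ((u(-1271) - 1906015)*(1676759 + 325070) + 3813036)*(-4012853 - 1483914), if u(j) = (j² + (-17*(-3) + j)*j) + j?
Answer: -13851061923998751937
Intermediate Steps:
u(j) = j + j² + j*(51 + j) (u(j) = (j² + (51 + j)*j) + j = (j² + j*(51 + j)) + j = j + j² + j*(51 + j))
((u(-1271) - 1906015)*(1676759 + 325070) + 3813036)*(-4012853 - 1483914) = ((2*(-1271)*(26 - 1271) - 1906015)*(1676759 + 325070) + 3813036)*(-4012853 - 1483914) = ((2*(-1271)*(-1245) - 1906015)*2001829 + 3813036)*(-5496767) = ((3164790 - 1906015)*2001829 + 3813036)*(-5496767) = (1258775*2001829 + 3813036)*(-5496767) = (2519852299475 + 3813036)*(-5496767) = 2519856112511*(-5496767) = -13851061923998751937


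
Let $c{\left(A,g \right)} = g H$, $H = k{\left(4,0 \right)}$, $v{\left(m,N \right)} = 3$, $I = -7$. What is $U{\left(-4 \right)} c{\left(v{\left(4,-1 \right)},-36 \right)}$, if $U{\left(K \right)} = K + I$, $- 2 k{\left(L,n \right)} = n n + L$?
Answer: $-792$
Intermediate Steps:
$k{\left(L,n \right)} = - \frac{L}{2} - \frac{n^{2}}{2}$ ($k{\left(L,n \right)} = - \frac{n n + L}{2} = - \frac{n^{2} + L}{2} = - \frac{L + n^{2}}{2} = - \frac{L}{2} - \frac{n^{2}}{2}$)
$U{\left(K \right)} = -7 + K$ ($U{\left(K \right)} = K - 7 = -7 + K$)
$H = -2$ ($H = \left(- \frac{1}{2}\right) 4 - \frac{0^{2}}{2} = -2 - 0 = -2 + 0 = -2$)
$c{\left(A,g \right)} = - 2 g$ ($c{\left(A,g \right)} = g \left(-2\right) = - 2 g$)
$U{\left(-4 \right)} c{\left(v{\left(4,-1 \right)},-36 \right)} = \left(-7 - 4\right) \left(\left(-2\right) \left(-36\right)\right) = \left(-11\right) 72 = -792$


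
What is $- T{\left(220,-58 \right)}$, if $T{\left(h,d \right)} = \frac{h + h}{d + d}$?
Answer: $\frac{110}{29} \approx 3.7931$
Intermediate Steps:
$T{\left(h,d \right)} = \frac{h}{d}$ ($T{\left(h,d \right)} = \frac{2 h}{2 d} = 2 h \frac{1}{2 d} = \frac{h}{d}$)
$- T{\left(220,-58 \right)} = - \frac{220}{-58} = - \frac{220 \left(-1\right)}{58} = \left(-1\right) \left(- \frac{110}{29}\right) = \frac{110}{29}$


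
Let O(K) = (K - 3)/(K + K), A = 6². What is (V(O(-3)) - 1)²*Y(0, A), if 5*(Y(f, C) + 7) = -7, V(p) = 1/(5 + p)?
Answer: -35/6 ≈ -5.8333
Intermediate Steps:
A = 36
O(K) = (-3 + K)/(2*K) (O(K) = (-3 + K)/((2*K)) = (-3 + K)*(1/(2*K)) = (-3 + K)/(2*K))
Y(f, C) = -42/5 (Y(f, C) = -7 + (⅕)*(-7) = -7 - 7/5 = -42/5)
(V(O(-3)) - 1)²*Y(0, A) = (1/(5 + (½)*(-3 - 3)/(-3)) - 1)²*(-42/5) = (1/(5 + (½)*(-⅓)*(-6)) - 1)²*(-42/5) = (1/(5 + 1) - 1)²*(-42/5) = (1/6 - 1)²*(-42/5) = (⅙ - 1)²*(-42/5) = (-⅚)²*(-42/5) = (25/36)*(-42/5) = -35/6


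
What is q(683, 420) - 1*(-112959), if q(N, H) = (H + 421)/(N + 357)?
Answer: 117478201/1040 ≈ 1.1296e+5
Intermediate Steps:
q(N, H) = (421 + H)/(357 + N)
q(683, 420) - 1*(-112959) = (421 + 420)/(357 + 683) - 1*(-112959) = 841/1040 + 112959 = 117478201/1040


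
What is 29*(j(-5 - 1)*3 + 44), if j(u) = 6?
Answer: 1798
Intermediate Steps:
29*(j(-5 - 1)*3 + 44) = 29*(6*3 + 44) = 29*(18 + 44) = 29*62 = 1798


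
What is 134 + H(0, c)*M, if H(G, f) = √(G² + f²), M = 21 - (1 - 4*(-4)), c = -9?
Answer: 170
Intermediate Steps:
M = 4 (M = 21 - (1 + 16) = 21 - 1*17 = 21 - 17 = 4)
134 + H(0, c)*M = 134 + √(0² + (-9)²)*4 = 134 + √(0 + 81)*4 = 134 + √81*4 = 134 + 9*4 = 134 + 36 = 170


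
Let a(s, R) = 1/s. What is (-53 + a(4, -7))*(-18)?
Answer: 1899/2 ≈ 949.50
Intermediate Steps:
(-53 + a(4, -7))*(-18) = (-53 + 1/4)*(-18) = -211/4*(-18) = 1899/2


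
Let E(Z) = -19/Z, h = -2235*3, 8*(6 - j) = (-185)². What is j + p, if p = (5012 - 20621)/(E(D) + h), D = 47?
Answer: -5382574637/1260616 ≈ -4269.8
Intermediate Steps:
j = -34177/8 (j = 6 - ⅛*(-185)² = 6 - ⅛*34225 = 6 - 34225/8 = -34177/8 ≈ -4272.1)
h = -6705
p = 733623/315154 (p = (5012 - 20621)/(-19/47 - 6705) = -15609/(-19*1/47 - 6705) = -15609/(-19/47 - 6705) = -15609/(-315154/47) = -15609*(-47/315154) = 733623/315154 ≈ 2.3278)
j + p = -34177/8 + 733623/315154 = -5382574637/1260616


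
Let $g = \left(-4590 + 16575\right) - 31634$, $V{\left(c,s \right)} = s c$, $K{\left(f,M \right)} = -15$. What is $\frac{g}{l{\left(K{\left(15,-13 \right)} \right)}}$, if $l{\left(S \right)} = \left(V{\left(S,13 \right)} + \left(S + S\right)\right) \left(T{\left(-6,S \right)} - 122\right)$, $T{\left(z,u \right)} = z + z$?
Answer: $- \frac{19649}{30150} \approx -0.65171$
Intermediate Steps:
$V{\left(c,s \right)} = c s$
$T{\left(z,u \right)} = 2 z$
$l{\left(S \right)} = - 2010 S$ ($l{\left(S \right)} = \left(S 13 + \left(S + S\right)\right) \left(2 \left(-6\right) - 122\right) = \left(13 S + 2 S\right) \left(-12 - 122\right) = 15 S \left(-134\right) = - 2010 S$)
$g = -19649$ ($g = 11985 - 31634 = -19649$)
$\frac{g}{l{\left(K{\left(15,-13 \right)} \right)}} = - \frac{19649}{\left(-2010\right) \left(-15\right)} = - \frac{19649}{30150}$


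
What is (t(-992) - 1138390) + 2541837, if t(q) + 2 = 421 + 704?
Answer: 1404570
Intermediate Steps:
t(q) = 1123 (t(q) = -2 + (421 + 704) = -2 + 1125 = 1123)
(t(-992) - 1138390) + 2541837 = (1123 - 1138390) + 2541837 = -1137267 + 2541837 = 1404570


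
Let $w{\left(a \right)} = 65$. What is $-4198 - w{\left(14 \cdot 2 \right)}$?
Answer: $-4263$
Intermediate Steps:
$-4198 - w{\left(14 \cdot 2 \right)} = -4198 - 65 = -4263$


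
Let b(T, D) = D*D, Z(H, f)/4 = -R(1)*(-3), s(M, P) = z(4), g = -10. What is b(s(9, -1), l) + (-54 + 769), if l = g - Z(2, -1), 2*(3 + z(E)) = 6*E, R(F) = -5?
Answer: 3215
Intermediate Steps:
z(E) = -3 + 3*E (z(E) = -3 + (6*E)/2 = -3 + 3*E)
s(M, P) = 9 (s(M, P) = -3 + 3*4 = -3 + 12 = 9)
Z(H, f) = -60 (Z(H, f) = 4*(-1*(-5)*(-3)) = 4*(5*(-3)) = 4*(-15) = -60)
l = 50 (l = -10 - 1*(-60) = -10 + 60 = 50)
b(T, D) = D²
b(s(9, -1), l) + (-54 + 769) = 50² + (-54 + 769) = 2500 + 715 = 3215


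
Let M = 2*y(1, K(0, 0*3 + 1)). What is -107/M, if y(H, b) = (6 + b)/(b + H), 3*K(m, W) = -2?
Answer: -107/32 ≈ -3.3438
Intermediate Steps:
K(m, W) = -2/3 (K(m, W) = (1/3)*(-2) = -2/3)
y(H, b) = (6 + b)/(H + b)
M = 32 (M = 2*((6 - 2/3)/(1 - 2/3)) = 2*((16/3)/(1/3)) = 2*(3*(16/3)) = 2*16 = 32)
-107/M = -107/32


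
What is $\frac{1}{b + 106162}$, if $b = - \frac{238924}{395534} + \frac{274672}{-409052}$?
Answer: $\frac{20224246721}{2147020683587940} \approx 9.4197 \cdot 10^{-6}$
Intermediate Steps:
$b = - \frac{25796806862}{20224246721}$ ($b = \left(-238924\right) \frac{1}{395534} + 274672 \left(- \frac{1}{409052}\right) = - \frac{119462}{197767} - \frac{68668}{102263} = - \frac{25796806862}{20224246721} \approx -1.2755$)
$\frac{1}{b + 106162} = \frac{1}{- \frac{25796806862}{20224246721} + 106162} = \frac{1}{\frac{2147020683587940}{20224246721}} = \frac{20224246721}{2147020683587940}$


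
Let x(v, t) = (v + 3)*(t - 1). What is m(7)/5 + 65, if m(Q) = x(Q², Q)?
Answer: 637/5 ≈ 127.40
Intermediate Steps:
x(v, t) = (-1 + t)*(3 + v) (x(v, t) = (3 + v)*(-1 + t) = (-1 + t)*(3 + v))
m(Q) = -3 + Q³ - Q² + 3*Q (m(Q) = -3 - Q² + 3*Q + Q*Q² = -3 - Q² + 3*Q + Q³ = -3 + Q³ - Q² + 3*Q)
m(7)/5 + 65 = (-3 + 7³ - 1*7² + 3*7)/5 + 65 = (-3 + 343 - 1*49 + 21)/5 + 65 = (-3 + 343 - 49 + 21)/5 + 65 = (⅕)*312 + 65 = 312/5 + 65 = 637/5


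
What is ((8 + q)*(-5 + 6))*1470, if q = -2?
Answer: 8820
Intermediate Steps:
((8 + q)*(-5 + 6))*1470 = ((8 - 2)*(-5 + 6))*1470 = (6*1)*1470 = 6*1470 = 8820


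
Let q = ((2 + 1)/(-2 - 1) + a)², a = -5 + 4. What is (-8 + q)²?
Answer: 16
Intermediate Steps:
a = -1
q = 4 (q = ((2 + 1)/(-2 - 1) - 1)² = (3/(-3) - 1)² = (3*(-⅓) - 1)² = (-1 - 1)² = (-2)² = 4)
(-8 + q)² = (-8 + 4)² = (-4)² = 16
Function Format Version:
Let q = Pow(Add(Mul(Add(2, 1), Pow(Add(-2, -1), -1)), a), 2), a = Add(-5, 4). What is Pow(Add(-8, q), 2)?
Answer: 16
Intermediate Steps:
a = -1
q = 4 (q = Pow(Add(Mul(Add(2, 1), Pow(Add(-2, -1), -1)), -1), 2) = Pow(Add(Mul(3, Pow(-3, -1)), -1), 2) = Pow(Add(Mul(3, Rational(-1, 3)), -1), 2) = Pow(Add(-1, -1), 2) = Pow(-2, 2) = 4)
Pow(Add(-8, q), 2) = Pow(Add(-8, 4), 2) = Pow(-4, 2) = 16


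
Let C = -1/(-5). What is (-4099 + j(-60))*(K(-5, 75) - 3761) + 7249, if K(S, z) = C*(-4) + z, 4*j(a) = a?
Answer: 75873721/5 ≈ 1.5175e+7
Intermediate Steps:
C = ⅕ (C = -1*(-⅕) = ⅕ ≈ 0.20000)
j(a) = a/4
K(S, z) = -⅘ + z (K(S, z) = (⅕)*(-4) + z = -⅘ + z)
(-4099 + j(-60))*(K(-5, 75) - 3761) + 7249 = (-4099 + (¼)*(-60))*((-⅘ + 75) - 3761) + 7249 = (-4099 - 15)*(371/5 - 3761) + 7249 = -4114*(-18434/5) + 7249 = 75837476/5 + 7249 = 75873721/5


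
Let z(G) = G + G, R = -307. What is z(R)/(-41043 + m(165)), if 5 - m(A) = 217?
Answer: 614/41255 ≈ 0.014883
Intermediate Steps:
m(A) = -212 (m(A) = 5 - 1*217 = 5 - 217 = -212)
z(G) = 2*G
z(R)/(-41043 + m(165)) = (2*(-307))/(-41043 - 212) = -614/(-41255) = -614*(-1/41255) = 614/41255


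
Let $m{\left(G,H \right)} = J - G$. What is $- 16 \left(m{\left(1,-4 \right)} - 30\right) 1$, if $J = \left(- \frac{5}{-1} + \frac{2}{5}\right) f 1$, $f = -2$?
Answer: $\frac{3344}{5} \approx 668.8$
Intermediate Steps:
$J = - \frac{54}{5}$ ($J = \left(- \frac{5}{-1} + \frac{2}{5}\right) \left(-2\right) 1 = \left(\left(-5\right) \left(-1\right) + 2 \cdot \frac{1}{5}\right) \left(-2\right) 1 = \left(5 + \frac{2}{5}\right) \left(-2\right) 1 = \frac{27}{5} \left(-2\right) 1 = \left(- \frac{54}{5}\right) 1 = - \frac{54}{5} \approx -10.8$)
$m{\left(G,H \right)} = - \frac{54}{5} - G$
$- 16 \left(m{\left(1,-4 \right)} - 30\right) 1 = - 16 \left(\left(- \frac{54}{5} - 1\right) - 30\right) 1 = - 16 \left(- \frac{59}{5} - 30\right) 1 = \left(-16\right) \left(- \frac{209}{5}\right) 1 = \frac{3344}{5} \cdot 1 = \frac{3344}{5}$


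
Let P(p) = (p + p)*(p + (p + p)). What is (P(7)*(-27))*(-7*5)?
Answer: 277830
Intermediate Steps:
P(p) = 6*p**2 (P(p) = (2*p)*(p + 2*p) = (2*p)*(3*p) = 6*p**2)
(P(7)*(-27))*(-7*5) = ((6*7**2)*(-27))*(-7*5) = ((6*49)*(-27))*(-35) = (294*(-27))*(-35) = -7938*(-35) = 277830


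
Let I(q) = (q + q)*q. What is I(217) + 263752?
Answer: 357930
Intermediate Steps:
I(q) = 2*q² (I(q) = (2*q)*q = 2*q²)
I(217) + 263752 = 2*217² + 263752 = 2*47089 + 263752 = 94178 + 263752 = 357930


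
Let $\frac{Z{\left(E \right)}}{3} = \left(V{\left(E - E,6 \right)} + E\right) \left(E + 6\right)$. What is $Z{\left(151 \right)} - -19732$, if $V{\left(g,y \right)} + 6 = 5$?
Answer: $90382$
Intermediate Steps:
$V{\left(g,y \right)} = -1$ ($V{\left(g,y \right)} = -6 + 5 = -1$)
$Z{\left(E \right)} = 3 \left(-1 + E\right) \left(6 + E\right)$ ($Z{\left(E \right)} = 3 \left(-1 + E\right) \left(E + 6\right) = 3 \left(-1 + E\right) \left(6 + E\right)$)
$Z{\left(151 \right)} - -19732 = \left(-18 + 3 \cdot 151^{2} + 15 \cdot 151\right) - -19732 = \left(-18 + 3 \cdot 22801 + 2265\right) + 19732 = \left(-18 + 68403 + 2265\right) + 19732 = 70650 + 19732 = 90382$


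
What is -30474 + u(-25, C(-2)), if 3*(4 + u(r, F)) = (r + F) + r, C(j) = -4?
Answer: -30496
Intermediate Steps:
u(r, F) = -4 + F/3 + 2*r/3 (u(r, F) = -4 + ((r + F) + r)/3 = -4 + ((F + r) + r)/3 = -4 + (F + 2*r)/3 = -4 + (F/3 + 2*r/3) = -4 + F/3 + 2*r/3)
-30474 + u(-25, C(-2)) = -30474 + (-4 + (⅓)*(-4) + (⅔)*(-25)) = -30474 + (-4 - 4/3 - 50/3) = -30474 - 22 = -30496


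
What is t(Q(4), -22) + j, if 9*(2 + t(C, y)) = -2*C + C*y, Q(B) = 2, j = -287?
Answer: -883/3 ≈ -294.33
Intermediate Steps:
t(C, y) = -2 - 2*C/9 + C*y/9 (t(C, y) = -2 + (-2*C + C*y)/9 = -2 + (-2*C/9 + C*y/9) = -2 - 2*C/9 + C*y/9)
t(Q(4), -22) + j = (-2 - 2/9*2 + (⅑)*2*(-22)) - 287 = (-2 - 4/9 - 44/9) - 287 = -22/3 - 287 = -883/3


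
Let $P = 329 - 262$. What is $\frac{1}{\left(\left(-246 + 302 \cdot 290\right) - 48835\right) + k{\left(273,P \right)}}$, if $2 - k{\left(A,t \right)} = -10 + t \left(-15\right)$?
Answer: $\frac{1}{39516} \approx 2.5306 \cdot 10^{-5}$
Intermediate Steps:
$P = 67$
$k{\left(A,t \right)} = 12 + 15 t$ ($k{\left(A,t \right)} = 2 - \left(-10 + t \left(-15\right)\right) = 2 - \left(-10 - 15 t\right) = 2 + \left(10 + 15 t\right) = 12 + 15 t$)
$\frac{1}{\left(\left(-246 + 302 \cdot 290\right) - 48835\right) + k{\left(273,P \right)}} = \frac{1}{\left(\left(-246 + 302 \cdot 290\right) - 48835\right) + \left(12 + 15 \cdot 67\right)} = \frac{1}{\left(\left(-246 + 87580\right) - 48835\right) + \left(12 + 1005\right)} = \frac{1}{\left(87334 - 48835\right) + 1017} = \frac{1}{38499 + 1017} = \frac{1}{39516}$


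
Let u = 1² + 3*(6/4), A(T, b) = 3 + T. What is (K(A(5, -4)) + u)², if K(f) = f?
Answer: 729/4 ≈ 182.25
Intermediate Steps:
u = 11/2 (u = 1 + 3*(6*(¼)) = 1 + 3*(3/2) = 1 + 9/2 = 11/2 ≈ 5.5000)
(K(A(5, -4)) + u)² = ((3 + 5) + 11/2)² = (8 + 11/2)² = (27/2)² = 729/4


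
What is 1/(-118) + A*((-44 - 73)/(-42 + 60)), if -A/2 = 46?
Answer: 70563/118 ≈ 597.99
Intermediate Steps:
A = -92 (A = -2*46 = -92)
1/(-118) + A*((-44 - 73)/(-42 + 60)) = 1/(-118) - 92*(-44 - 73)/(-42 + 60) = -1/118 - (-10764)/18 = -1/118 - 92*(-13/2) = -1/118 + 598 = 70563/118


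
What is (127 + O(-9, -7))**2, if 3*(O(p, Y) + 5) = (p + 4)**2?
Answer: 152881/9 ≈ 16987.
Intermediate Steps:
O(p, Y) = -5 + (4 + p)**2/3 (O(p, Y) = -5 + (p + 4)**2/3 = -5 + (4 + p)**2/3)
(127 + O(-9, -7))**2 = (127 + (-5 + (4 - 9)**2/3))**2 = (127 + (-5 + (1/3)*(-5)**2))**2 = (127 + (-5 + (1/3)*25))**2 = (127 + (-5 + 25/3))**2 = (127 + 10/3)**2 = (391/3)**2 = 152881/9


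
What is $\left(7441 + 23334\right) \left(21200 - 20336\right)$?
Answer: $26589600$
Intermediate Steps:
$\left(7441 + 23334\right) \left(21200 - 20336\right) = 30775 \cdot 864 = 26589600$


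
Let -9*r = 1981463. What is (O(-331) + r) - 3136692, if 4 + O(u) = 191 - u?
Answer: -30207029/9 ≈ -3.3563e+6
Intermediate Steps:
O(u) = 187 - u (O(u) = -4 + (191 - u) = 187 - u)
r = -1981463/9 (r = -⅑*1981463 = -1981463/9 ≈ -2.2016e+5)
(O(-331) + r) - 3136692 = ((187 - 1*(-331)) - 1981463/9) - 3136692 = ((187 + 331) - 1981463/9) - 3136692 = (518 - 1981463/9) - 3136692 = -1976801/9 - 3136692 = -30207029/9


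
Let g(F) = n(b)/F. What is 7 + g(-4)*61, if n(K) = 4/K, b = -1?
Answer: 68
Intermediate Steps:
g(F) = -4/F (g(F) = (4/(-1))/F = (4*(-1))/F = -4/F)
7 + g(-4)*61 = 7 - 4/(-4)*61 = 7 - 4*(-1/4)*61 = 7 + 1*61 = 7 + 61 = 68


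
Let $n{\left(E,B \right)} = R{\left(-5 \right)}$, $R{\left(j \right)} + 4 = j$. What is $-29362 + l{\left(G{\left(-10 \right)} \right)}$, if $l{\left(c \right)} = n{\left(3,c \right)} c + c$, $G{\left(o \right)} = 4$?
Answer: $-29394$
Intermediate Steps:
$R{\left(j \right)} = -4 + j$
$n{\left(E,B \right)} = -9$ ($n{\left(E,B \right)} = -4 - 5 = -9$)
$l{\left(c \right)} = - 8 c$ ($l{\left(c \right)} = - 9 c + c = - 8 c$)
$-29362 + l{\left(G{\left(-10 \right)} \right)} = -29362 - 32 = -29394$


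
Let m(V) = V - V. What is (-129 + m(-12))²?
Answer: 16641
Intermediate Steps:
m(V) = 0
(-129 + m(-12))² = (-129 + 0)² = (-129)² = 16641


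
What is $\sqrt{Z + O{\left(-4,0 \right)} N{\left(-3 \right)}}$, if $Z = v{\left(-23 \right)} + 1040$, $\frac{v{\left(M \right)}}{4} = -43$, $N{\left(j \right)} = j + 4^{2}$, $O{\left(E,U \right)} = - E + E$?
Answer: $2 \sqrt{217} \approx 29.462$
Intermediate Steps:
$O{\left(E,U \right)} = 0$
$N{\left(j \right)} = 16 + j$ ($N{\left(j \right)} = j + 16 = 16 + j$)
$v{\left(M \right)} = -172$ ($v{\left(M \right)} = 4 \left(-43\right) = -172$)
$Z = 868$ ($Z = -172 + 1040 = 868$)
$\sqrt{Z + O{\left(-4,0 \right)} N{\left(-3 \right)}} = \sqrt{868 + 0 \left(16 - 3\right)} = \sqrt{868 + 0 \cdot 13} = \sqrt{868 + 0} = \sqrt{868} = 2 \sqrt{217}$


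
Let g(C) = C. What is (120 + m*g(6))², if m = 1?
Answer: 15876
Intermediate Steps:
(120 + m*g(6))² = (120 + 1*6)² = (120 + 6)² = 126² = 15876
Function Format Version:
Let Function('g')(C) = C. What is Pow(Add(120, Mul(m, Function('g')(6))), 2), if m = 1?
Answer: 15876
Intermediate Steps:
Pow(Add(120, Mul(m, Function('g')(6))), 2) = Pow(Add(120, Mul(1, 6)), 2) = Pow(Add(120, 6), 2) = Pow(126, 2) = 15876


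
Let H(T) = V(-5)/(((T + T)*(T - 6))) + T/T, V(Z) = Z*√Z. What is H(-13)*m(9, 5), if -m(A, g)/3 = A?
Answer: -27 + 135*I*√5/494 ≈ -27.0 + 0.61107*I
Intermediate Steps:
V(Z) = Z^(3/2)
m(A, g) = -3*A
H(T) = 1 - 5*I*√5/(2*T*(-6 + T)) (H(T) = (-5)^(3/2)/(((T + T)*(T - 6))) + T/T = (-5*I*√5)/(((2*T)*(-6 + T))) + 1 = (-5*I*√5)/((2*T*(-6 + T))) + 1 = (-5*I*√5)*(1/(2*T*(-6 + T))) + 1 = -5*I*√5/(2*T*(-6 + T)) + 1 = 1 - 5*I*√5/(2*T*(-6 + T)))
H(-13)*m(9, 5) = (((-13)² - 6*(-13) - 5*I*√5/2)/((-13)*(-6 - 13)))*(-3*9) = -1/13*(169 + 78 - 5*I*√5/2)/(-19)*(-27) = -1/13*(-1/19)*(247 - 5*I*√5/2)*(-27) = (1 - 5*I*√5/494)*(-27) = -27 + 135*I*√5/494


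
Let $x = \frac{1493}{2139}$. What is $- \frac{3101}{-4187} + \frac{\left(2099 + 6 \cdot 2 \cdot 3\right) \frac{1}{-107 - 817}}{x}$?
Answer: $- \frac{706815063}{275052404} \approx -2.5697$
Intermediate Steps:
$x = \frac{1493}{2139}$ ($x = 1493 \cdot \frac{1}{2139} = \frac{1493}{2139} \approx 0.69799$)
$- \frac{3101}{-4187} + \frac{\left(2099 + 6 \cdot 2 \cdot 3\right) \frac{1}{-107 - 817}}{x} = - \frac{3101}{-4187} + \frac{\left(2099 + 6 \cdot 2 \cdot 3\right) \frac{1}{-107 - 817}}{\frac{1493}{2139}} = \left(-3101\right) \left(- \frac{1}{4187}\right) + \frac{2099 + 12 \cdot 3}{-924} \cdot \frac{2139}{1493} = \frac{3101}{4187} + \left(2099 + 36\right) \left(- \frac{1}{924}\right) \frac{2139}{1493} = \frac{3101}{4187} + 2135 \left(- \frac{1}{924}\right) \frac{2139}{1493} = \frac{3101}{4187} - \frac{217465}{65692} = - \frac{706815063}{275052404}$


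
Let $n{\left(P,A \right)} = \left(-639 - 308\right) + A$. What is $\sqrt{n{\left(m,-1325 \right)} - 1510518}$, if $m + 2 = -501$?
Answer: $i \sqrt{1512790} \approx 1230.0 i$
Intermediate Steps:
$m = -503$ ($m = -2 - 501 = -503$)
$n{\left(P,A \right)} = -947 + A$
$\sqrt{n{\left(m,-1325 \right)} - 1510518} = \sqrt{\left(-947 - 1325\right) - 1510518} = \sqrt{-2272 - 1510518} = \sqrt{-1512790} = i \sqrt{1512790}$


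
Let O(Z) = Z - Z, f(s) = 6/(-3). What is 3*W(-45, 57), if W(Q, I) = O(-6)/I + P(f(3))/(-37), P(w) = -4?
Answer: 12/37 ≈ 0.32432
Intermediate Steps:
f(s) = -2 (f(s) = 6*(-⅓) = -2)
O(Z) = 0
W(Q, I) = 4/37 (W(Q, I) = 0/I - 4/(-37) = 0 - 4*(-1/37) = 0 + 4/37 = 4/37)
3*W(-45, 57) = 3*(4/37) = 12/37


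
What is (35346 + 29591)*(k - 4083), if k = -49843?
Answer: -3501792662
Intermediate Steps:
(35346 + 29591)*(k - 4083) = (35346 + 29591)*(-49843 - 4083) = 64937*(-53926) = -3501792662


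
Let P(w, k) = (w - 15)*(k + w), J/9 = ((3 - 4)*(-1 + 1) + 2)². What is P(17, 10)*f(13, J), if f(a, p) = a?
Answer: 702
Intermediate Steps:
J = 36 (J = 9*((3 - 4)*(-1 + 1) + 2)² = 9*(-1*0 + 2)² = 9*(0 + 2)² = 9*2² = 9*4 = 36)
P(w, k) = (-15 + w)*(k + w)
P(17, 10)*f(13, J) = (17² - 15*10 - 15*17 + 10*17)*13 = (289 - 150 - 255 + 170)*13 = 54*13 = 702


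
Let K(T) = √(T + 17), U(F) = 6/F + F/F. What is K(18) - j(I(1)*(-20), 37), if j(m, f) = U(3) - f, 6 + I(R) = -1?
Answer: 34 + √35 ≈ 39.916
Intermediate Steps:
I(R) = -7 (I(R) = -6 - 1 = -7)
U(F) = 1 + 6/F (U(F) = 6/F + 1 = 1 + 6/F)
K(T) = √(17 + T)
j(m, f) = 3 - f (j(m, f) = (6 + 3)/3 - f = (⅓)*9 - f = 3 - f)
K(18) - j(I(1)*(-20), 37) = √(17 + 18) - (3 - 1*37) = √35 - (3 - 37) = √35 - 1*(-34) = √35 + 34 = 34 + √35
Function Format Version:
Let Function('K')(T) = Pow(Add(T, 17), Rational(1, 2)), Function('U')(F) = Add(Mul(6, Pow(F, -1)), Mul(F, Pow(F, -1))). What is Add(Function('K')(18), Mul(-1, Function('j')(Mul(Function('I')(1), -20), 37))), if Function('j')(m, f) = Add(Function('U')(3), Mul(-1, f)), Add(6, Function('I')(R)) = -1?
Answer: Add(34, Pow(35, Rational(1, 2))) ≈ 39.916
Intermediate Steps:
Function('I')(R) = -7 (Function('I')(R) = Add(-6, -1) = -7)
Function('U')(F) = Add(1, Mul(6, Pow(F, -1))) (Function('U')(F) = Add(Mul(6, Pow(F, -1)), 1) = Add(1, Mul(6, Pow(F, -1))))
Function('K')(T) = Pow(Add(17, T), Rational(1, 2))
Function('j')(m, f) = Add(3, Mul(-1, f)) (Function('j')(m, f) = Add(Mul(Pow(3, -1), Add(6, 3)), Mul(-1, f)) = Add(Mul(Rational(1, 3), 9), Mul(-1, f)) = Add(3, Mul(-1, f)))
Add(Function('K')(18), Mul(-1, Function('j')(Mul(Function('I')(1), -20), 37))) = Add(Pow(Add(17, 18), Rational(1, 2)), Mul(-1, Add(3, Mul(-1, 37)))) = Add(Pow(35, Rational(1, 2)), Mul(-1, Add(3, -37))) = Add(Pow(35, Rational(1, 2)), Mul(-1, -34)) = Add(Pow(35, Rational(1, 2)), 34) = Add(34, Pow(35, Rational(1, 2)))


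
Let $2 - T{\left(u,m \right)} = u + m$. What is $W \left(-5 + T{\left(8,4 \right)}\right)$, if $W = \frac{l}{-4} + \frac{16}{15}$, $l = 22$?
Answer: $\frac{133}{2} \approx 66.5$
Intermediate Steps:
$T{\left(u,m \right)} = 2 - m - u$ ($T{\left(u,m \right)} = 2 - \left(u + m\right) = 2 - \left(m + u\right) = 2 - m - u$)
$W = - \frac{133}{30}$ ($W = \frac{22}{-4} + \frac{16}{15} = 22 \left(- \frac{1}{4}\right) + 16 \cdot \frac{1}{15} = - \frac{11}{2} + \frac{16}{15} = - \frac{133}{30} \approx -4.4333$)
$W \left(-5 + T{\left(8,4 \right)}\right) = - \frac{133 \left(-5 - 10\right)}{30} = \left(- \frac{133}{30}\right) \left(-15\right) = \frac{133}{2}$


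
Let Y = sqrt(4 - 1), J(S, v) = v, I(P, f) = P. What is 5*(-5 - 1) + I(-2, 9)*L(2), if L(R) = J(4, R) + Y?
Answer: -34 - 2*sqrt(3) ≈ -37.464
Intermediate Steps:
Y = sqrt(3) ≈ 1.7320
L(R) = R + sqrt(3)
5*(-5 - 1) + I(-2, 9)*L(2) = 5*(-5 - 1) - 2*(2 + sqrt(3)) = 5*(-6) + (-4 - 2*sqrt(3)) = -30 + (-4 - 2*sqrt(3)) = -34 - 2*sqrt(3)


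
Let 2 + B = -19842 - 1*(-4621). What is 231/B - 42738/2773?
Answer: -651241137/42213379 ≈ -15.427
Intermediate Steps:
B = -15223 (B = -2 + (-19842 - 1*(-4621)) = -2 + (-19842 + 4621) = -2 - 15221 = -15223)
231/B - 42738/2773 = 231/(-15223) - 42738/2773 = 231*(-1/15223) - 42738*1/2773 = -231/15223 - 42738/2773 = -651241137/42213379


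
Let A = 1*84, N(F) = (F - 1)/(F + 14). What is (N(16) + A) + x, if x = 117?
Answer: 403/2 ≈ 201.50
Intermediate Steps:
N(F) = (-1 + F)/(14 + F)
A = 84
(N(16) + A) + x = ((-1 + 16)/(14 + 16) + 84) + 117 = (15/30 + 84) + 117 = ((1/30)*15 + 84) + 117 = (1/2 + 84) + 117 = 169/2 + 117 = 403/2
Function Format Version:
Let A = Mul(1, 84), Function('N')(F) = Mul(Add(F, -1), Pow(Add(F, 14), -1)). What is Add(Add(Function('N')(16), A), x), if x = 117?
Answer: Rational(403, 2) ≈ 201.50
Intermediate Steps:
Function('N')(F) = Mul(Pow(Add(14, F), -1), Add(-1, F)) (Function('N')(F) = Mul(Add(-1, F), Pow(Add(14, F), -1)) = Mul(Pow(Add(14, F), -1), Add(-1, F)))
A = 84
Add(Add(Function('N')(16), A), x) = Add(Add(Mul(Pow(Add(14, 16), -1), Add(-1, 16)), 84), 117) = Add(Add(Mul(Pow(30, -1), 15), 84), 117) = Add(Add(Mul(Rational(1, 30), 15), 84), 117) = Add(Add(Rational(1, 2), 84), 117) = Add(Rational(169, 2), 117) = Rational(403, 2)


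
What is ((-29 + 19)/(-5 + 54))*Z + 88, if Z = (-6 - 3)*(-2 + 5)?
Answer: 4582/49 ≈ 93.510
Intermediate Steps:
Z = -27 (Z = -9*3 = -27)
((-29 + 19)/(-5 + 54))*Z + 88 = ((-29 + 19)/(-5 + 54))*(-27) + 88 = -10/49*(-27) + 88 = 270/49 + 88 = 4582/49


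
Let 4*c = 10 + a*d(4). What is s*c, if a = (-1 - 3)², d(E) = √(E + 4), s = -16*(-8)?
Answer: 320 + 1024*√2 ≈ 1768.2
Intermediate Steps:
s = 128
d(E) = √(4 + E)
a = 16 (a = (-4)² = 16)
c = 5/2 + 8*√2 (c = (10 + 16*√(4 + 4))/4 = (10 + 16*√8)/4 = (10 + 16*(2*√2))/4 = (10 + 32*√2)/4 = 5/2 + 8*√2 ≈ 13.814)
s*c = 128*(5/2 + 8*√2) = 320 + 1024*√2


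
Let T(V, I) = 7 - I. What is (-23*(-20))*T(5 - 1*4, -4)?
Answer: 5060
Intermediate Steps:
(-23*(-20))*T(5 - 1*4, -4) = (-23*(-20))*(7 - 1*(-4)) = 460*(7 + 4) = 460*11 = 5060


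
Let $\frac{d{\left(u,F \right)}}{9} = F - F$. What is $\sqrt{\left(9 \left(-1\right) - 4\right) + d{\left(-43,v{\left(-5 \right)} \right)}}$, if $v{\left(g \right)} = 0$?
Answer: $i \sqrt{13} \approx 3.6056 i$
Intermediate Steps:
$d{\left(u,F \right)} = 0$ ($d{\left(u,F \right)} = 9 \left(F - F\right) = 9 \cdot 0 = 0$)
$\sqrt{\left(9 \left(-1\right) - 4\right) + d{\left(-43,v{\left(-5 \right)} \right)}} = \sqrt{\left(9 \left(-1\right) - 4\right) + 0} = \sqrt{\left(-9 - 4\right) + 0} = \sqrt{-13 + 0} = \sqrt{-13} = i \sqrt{13}$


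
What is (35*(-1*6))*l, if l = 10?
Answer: -2100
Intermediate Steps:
(35*(-1*6))*l = (35*(-1*6))*10 = (35*(-6))*10 = -210*10 = -2100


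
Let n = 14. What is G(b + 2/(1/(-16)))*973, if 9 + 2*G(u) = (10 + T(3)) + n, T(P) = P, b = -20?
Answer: 8757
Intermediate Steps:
G(u) = 9 (G(u) = -9/2 + ((10 + 3) + 14)/2 = -9/2 + (13 + 14)/2 = -9/2 + (½)*27 = -9/2 + 27/2 = 9)
G(b + 2/(1/(-16)))*973 = 9*973 = 8757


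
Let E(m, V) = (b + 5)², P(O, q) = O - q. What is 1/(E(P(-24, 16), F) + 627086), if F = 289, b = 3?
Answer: 1/627150 ≈ 1.5945e-6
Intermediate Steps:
E(m, V) = 64 (E(m, V) = (3 + 5)² = 8² = 64)
1/(E(P(-24, 16), F) + 627086) = 1/(64 + 627086) = 1/627150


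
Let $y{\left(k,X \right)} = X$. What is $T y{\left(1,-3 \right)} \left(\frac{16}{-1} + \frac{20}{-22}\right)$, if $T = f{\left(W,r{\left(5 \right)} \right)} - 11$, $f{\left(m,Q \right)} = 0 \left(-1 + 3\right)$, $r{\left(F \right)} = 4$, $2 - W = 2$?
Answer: $-558$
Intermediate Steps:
$W = 0$ ($W = 2 - 2 = 0$)
$f{\left(m,Q \right)} = 0$ ($f{\left(m,Q \right)} = 0 \cdot 2 = 0$)
$T = -11$ ($T = 0 - 11 = -11$)
$T y{\left(1,-3 \right)} \left(\frac{16}{-1} + \frac{20}{-22}\right) = \left(-11\right) \left(-3\right) \left(\frac{16}{-1} + \frac{20}{-22}\right) = 33 \left(16 \left(-1\right) + 20 \left(- \frac{1}{22}\right)\right) = 33 \left(-16 - \frac{10}{11}\right) = 33 \left(- \frac{186}{11}\right) = -558$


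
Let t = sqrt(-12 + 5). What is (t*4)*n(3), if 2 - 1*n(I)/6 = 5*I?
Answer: -312*I*sqrt(7) ≈ -825.47*I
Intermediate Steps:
n(I) = 12 - 30*I
t = I*sqrt(7) (t = sqrt(-7) = I*sqrt(7) ≈ 2.6458*I)
(t*4)*n(3) = ((I*sqrt(7))*4)*(12 - 30*3) = (4*I*sqrt(7))*(12 - 90) = (4*I*sqrt(7))*(-78) = -312*I*sqrt(7)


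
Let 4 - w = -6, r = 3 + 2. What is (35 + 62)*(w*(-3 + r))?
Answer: 1940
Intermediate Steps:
r = 5
w = 10 (w = 4 - 1*(-6) = 4 + 6 = 10)
(35 + 62)*(w*(-3 + r)) = (35 + 62)*(10*(-3 + 5)) = 97*(10*2) = 97*20 = 1940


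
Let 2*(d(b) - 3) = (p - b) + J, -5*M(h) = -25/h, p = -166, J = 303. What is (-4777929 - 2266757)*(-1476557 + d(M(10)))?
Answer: 20802756984449/2 ≈ 1.0401e+13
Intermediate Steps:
M(h) = 5/h (M(h) = -(-5)/h = 5/h)
d(b) = 143/2 - b/2 (d(b) = 3 + ((-166 - b) + 303)/2 = 3 + (137 - b)/2 = 3 + (137/2 - b/2) = 143/2 - b/2)
(-4777929 - 2266757)*(-1476557 + d(M(10))) = (-4777929 - 2266757)*(-1476557 + (143/2 - 5/(2*10))) = -7044686*(-1476557 + (143/2 - 5/(2*10))) = -7044686*(-1476557 + (143/2 - ½*½)) = -7044686*(-1476557 + (143/2 - ¼)) = -7044686*(-1476557 + 285/4) = -7044686*(-5905943/4) = 20802756984449/2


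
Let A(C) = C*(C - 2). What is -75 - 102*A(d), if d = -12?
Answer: -17211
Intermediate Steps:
A(C) = C*(-2 + C)
-75 - 102*A(d) = -75 - (-1224)*(-2 - 12) = -75 - (-1224)*(-14) = -75 - 102*168 = -75 - 17136 = -17211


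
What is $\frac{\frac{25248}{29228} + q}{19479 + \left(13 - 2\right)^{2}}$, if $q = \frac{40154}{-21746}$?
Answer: $- \frac{78072263}{1557200615600} \approx -5.0136 \cdot 10^{-5}$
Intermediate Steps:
$q = - \frac{20077}{10873}$ ($q = 40154 \left(- \frac{1}{21746}\right) = - \frac{20077}{10873} \approx -1.8465$)
$\frac{\frac{25248}{29228} + q}{19479 + \left(13 - 2\right)^{2}} = \frac{\frac{25248}{29228} - \frac{20077}{10873}}{19479 + \left(13 - 2\right)^{2}} = \frac{25248 \cdot \frac{1}{29228} - \frac{20077}{10873}}{19479 + \left(13 + \left(-48 + 46\right)\right)^{2}} = \frac{\frac{6312}{7307} - \frac{20077}{10873}}{19479 + \left(13 - 2\right)^{2}} = - \frac{78072263}{79449011 \left(19479 + 11^{2}\right)} = - \frac{78072263}{79449011 \left(19479 + 121\right)} = - \frac{78072263}{79449011 \cdot 19600} = \left(- \frac{78072263}{79449011}\right) \frac{1}{19600} = - \frac{78072263}{1557200615600}$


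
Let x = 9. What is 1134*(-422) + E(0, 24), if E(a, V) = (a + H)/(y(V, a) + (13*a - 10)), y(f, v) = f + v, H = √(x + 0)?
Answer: -6699669/14 ≈ -4.7855e+5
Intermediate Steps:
H = 3 (H = √(9 + 0) = √9 = 3)
E(a, V) = (3 + a)/(-10 + V + 14*a) (E(a, V) = (a + 3)/((V + a) + (13*a - 10)) = (3 + a)/((V + a) + (-10 + 13*a)) = (3 + a)/(-10 + V + 14*a))
1134*(-422) + E(0, 24) = 1134*(-422) + (3 + 0)/(-10 + 24 + 14*0) = -478548 + 3/(-10 + 24 + 0) = -478548 + 3/14 = -6699669/14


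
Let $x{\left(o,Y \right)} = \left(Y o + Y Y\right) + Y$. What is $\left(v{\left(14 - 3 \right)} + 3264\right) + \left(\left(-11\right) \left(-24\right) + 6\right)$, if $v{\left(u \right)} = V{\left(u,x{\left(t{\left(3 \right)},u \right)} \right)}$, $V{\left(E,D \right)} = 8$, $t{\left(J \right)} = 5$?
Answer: $3542$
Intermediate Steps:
$x{\left(o,Y \right)} = Y + Y^{2} + Y o$ ($x{\left(o,Y \right)} = \left(Y o + Y^{2}\right) + Y = \left(Y^{2} + Y o\right) + Y = Y + Y^{2} + Y o$)
$v{\left(u \right)} = 8$
$\left(v{\left(14 - 3 \right)} + 3264\right) + \left(\left(-11\right) \left(-24\right) + 6\right) = \left(8 + 3264\right) + \left(\left(-11\right) \left(-24\right) + 6\right) = 3272 + \left(264 + 6\right) = 3272 + 270 = 3542$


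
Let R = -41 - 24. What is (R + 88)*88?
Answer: 2024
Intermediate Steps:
R = -65
(R + 88)*88 = (-65 + 88)*88 = 23*88 = 2024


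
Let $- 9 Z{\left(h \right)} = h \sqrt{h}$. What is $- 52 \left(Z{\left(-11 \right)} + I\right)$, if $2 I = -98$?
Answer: $2548 - \frac{572 i \sqrt{11}}{9} \approx 2548.0 - 210.79 i$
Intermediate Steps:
$I = -49$ ($I = \frac{1}{2} \left(-98\right) = -49$)
$Z{\left(h \right)} = - \frac{h^{\frac{3}{2}}}{9}$ ($Z{\left(h \right)} = - \frac{h \sqrt{h}}{9} = - \frac{h^{\frac{3}{2}}}{9}$)
$- 52 \left(Z{\left(-11 \right)} + I\right) = - 52 \left(- \frac{\left(-11\right)^{\frac{3}{2}}}{9} - 49\right) = - 52 \left(- \frac{\left(-11\right) i \sqrt{11}}{9} - 49\right) = - 52 \left(\frac{11 i \sqrt{11}}{9} - 49\right) = - 52 \left(-49 + \frac{11 i \sqrt{11}}{9}\right) = 2548 - \frac{572 i \sqrt{11}}{9}$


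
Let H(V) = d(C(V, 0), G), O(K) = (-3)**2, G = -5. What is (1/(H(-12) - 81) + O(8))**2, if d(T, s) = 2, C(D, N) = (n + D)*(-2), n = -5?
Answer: 504100/6241 ≈ 80.772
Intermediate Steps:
C(D, N) = 10 - 2*D (C(D, N) = (-5 + D)*(-2) = 10 - 2*D)
O(K) = 9
H(V) = 2
(1/(H(-12) - 81) + O(8))**2 = (1/(2 - 81) + 9)**2 = (1/(-79) + 9)**2 = (-1/79 + 9)**2 = (710/79)**2 = 504100/6241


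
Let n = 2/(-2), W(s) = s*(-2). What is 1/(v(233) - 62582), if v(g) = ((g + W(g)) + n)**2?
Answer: -1/7826 ≈ -0.00012778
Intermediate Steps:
W(s) = -2*s
n = -1 (n = 2*(-1/2) = -1)
v(g) = (-1 - g)**2 (v(g) = ((g - 2*g) - 1)**2 = (-g - 1)**2 = (-1 - g)**2)
1/(v(233) - 62582) = 1/((1 + 233)**2 - 62582) = 1/(234**2 - 62582) = 1/(54756 - 62582) = 1/(-7826) = -1/7826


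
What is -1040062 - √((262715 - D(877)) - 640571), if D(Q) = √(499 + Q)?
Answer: -1040062 - 2*I*√(94464 + √86) ≈ -1.0401e+6 - 614.73*I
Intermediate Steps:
-1040062 - √((262715 - D(877)) - 640571) = -1040062 - √((262715 - √(499 + 877)) - 640571) = -1040062 - √((262715 - √1376) - 640571) = -1040062 - √((262715 - 4*√86) - 640571) = -1040062 - √(-377856 - 4*√86)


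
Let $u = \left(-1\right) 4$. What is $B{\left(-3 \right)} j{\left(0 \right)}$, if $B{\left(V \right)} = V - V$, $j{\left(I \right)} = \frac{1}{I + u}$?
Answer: $0$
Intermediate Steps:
$u = -4$
$j{\left(I \right)} = \frac{1}{-4 + I}$ ($j{\left(I \right)} = \frac{1}{I - 4} = \frac{1}{-4 + I}$)
$B{\left(V \right)} = 0$
$B{\left(-3 \right)} j{\left(0 \right)} = \frac{0}{-4 + 0} = \frac{0}{-4} = 0 \left(- \frac{1}{4}\right) = 0$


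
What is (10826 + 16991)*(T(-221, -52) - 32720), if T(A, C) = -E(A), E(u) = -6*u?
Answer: -947057582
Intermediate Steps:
T(A, C) = 6*A (T(A, C) = -(-6)*A = 6*A)
(10826 + 16991)*(T(-221, -52) - 32720) = (10826 + 16991)*(6*(-221) - 32720) = 27817*(-1326 - 32720) = 27817*(-34046) = -947057582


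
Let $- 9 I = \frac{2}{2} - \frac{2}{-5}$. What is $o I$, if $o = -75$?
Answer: $\frac{35}{3} \approx 11.667$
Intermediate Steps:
$I = - \frac{7}{45}$ ($I = - \frac{\frac{2}{2} - \frac{2}{-5}}{9} = - \frac{2 \cdot \frac{1}{2} - - \frac{2}{5}}{9} = - \frac{1 + \frac{2}{5}}{9} = \left(- \frac{1}{9}\right) \frac{7}{5} = - \frac{7}{45} \approx -0.15556$)
$o I = \left(-75\right) \left(- \frac{7}{45}\right) = \frac{35}{3}$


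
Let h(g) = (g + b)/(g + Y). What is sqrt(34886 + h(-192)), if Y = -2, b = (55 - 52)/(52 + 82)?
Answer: sqrt(5894087254319)/12998 ≈ 186.78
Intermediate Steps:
b = 3/134 ≈ 0.022388
h(g) = (3/134 + g)/(-2 + g) (h(g) = (g + 3/134)/(g - 2) = (3/134 + g)/(-2 + g))
sqrt(34886 + h(-192)) = sqrt(34886 + (3/134 - 192)/(-2 - 192)) = sqrt(34886 - 25725/134/(-194)) = sqrt(34886 - 1/194*(-25725/134)) = sqrt(34886 + 25725/25996) = sqrt(906922181/25996) = sqrt(5894087254319)/12998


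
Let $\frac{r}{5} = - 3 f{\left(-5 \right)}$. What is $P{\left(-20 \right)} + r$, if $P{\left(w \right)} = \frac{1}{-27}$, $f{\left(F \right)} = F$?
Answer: $\frac{2024}{27} \approx 74.963$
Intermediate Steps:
$P{\left(w \right)} = - \frac{1}{27}$
$r = 75$ ($r = 5 \left(\left(-3\right) \left(-5\right)\right) = 5 \cdot 15 = 75$)
$P{\left(-20 \right)} + r = - \frac{1}{27} + 75 = \frac{2024}{27}$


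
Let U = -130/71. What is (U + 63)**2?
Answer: 18861649/5041 ≈ 3741.6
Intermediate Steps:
U = -130/71 (U = -130*1/71 = -130/71 ≈ -1.8310)
(U + 63)**2 = (-130/71 + 63)**2 = (4343/71)**2 = 18861649/5041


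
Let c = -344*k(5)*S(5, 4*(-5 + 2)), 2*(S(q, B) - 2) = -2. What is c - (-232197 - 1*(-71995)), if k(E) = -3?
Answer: 161234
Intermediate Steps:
S(q, B) = 1 (S(q, B) = 2 + (½)*(-2) = 2 - 1 = 1)
c = 1032 (c = -(-1032) = -344*(-3) = 1032)
c - (-232197 - 1*(-71995)) = 1032 - (-232197 - 1*(-71995)) = 1032 - (-232197 + 71995) = 1032 - 1*(-160202) = 1032 + 160202 = 161234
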